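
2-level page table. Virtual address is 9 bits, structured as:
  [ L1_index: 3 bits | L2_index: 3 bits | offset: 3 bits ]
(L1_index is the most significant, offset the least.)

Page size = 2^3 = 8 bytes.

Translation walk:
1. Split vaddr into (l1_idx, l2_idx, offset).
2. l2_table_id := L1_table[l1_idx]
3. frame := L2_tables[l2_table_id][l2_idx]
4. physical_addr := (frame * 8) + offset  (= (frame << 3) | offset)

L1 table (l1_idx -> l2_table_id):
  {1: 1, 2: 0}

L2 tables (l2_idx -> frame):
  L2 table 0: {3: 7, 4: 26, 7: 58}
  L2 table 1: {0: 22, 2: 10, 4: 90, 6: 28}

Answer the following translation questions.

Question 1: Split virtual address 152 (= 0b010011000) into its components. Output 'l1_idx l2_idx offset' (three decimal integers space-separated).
vaddr = 152 = 0b010011000
  top 3 bits -> l1_idx = 2
  next 3 bits -> l2_idx = 3
  bottom 3 bits -> offset = 0

Answer: 2 3 0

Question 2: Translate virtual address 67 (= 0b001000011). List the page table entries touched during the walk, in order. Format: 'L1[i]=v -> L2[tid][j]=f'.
vaddr = 67 = 0b001000011
Split: l1_idx=1, l2_idx=0, offset=3

Answer: L1[1]=1 -> L2[1][0]=22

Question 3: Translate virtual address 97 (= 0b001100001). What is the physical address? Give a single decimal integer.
vaddr = 97 = 0b001100001
Split: l1_idx=1, l2_idx=4, offset=1
L1[1] = 1
L2[1][4] = 90
paddr = 90 * 8 + 1 = 721

Answer: 721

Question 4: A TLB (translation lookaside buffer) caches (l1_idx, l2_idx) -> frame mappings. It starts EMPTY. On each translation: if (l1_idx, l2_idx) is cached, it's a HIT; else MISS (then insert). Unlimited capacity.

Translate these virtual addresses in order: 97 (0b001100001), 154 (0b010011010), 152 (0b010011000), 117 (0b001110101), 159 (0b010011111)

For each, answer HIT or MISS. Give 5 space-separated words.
Answer: MISS MISS HIT MISS HIT

Derivation:
vaddr=97: (1,4) not in TLB -> MISS, insert
vaddr=154: (2,3) not in TLB -> MISS, insert
vaddr=152: (2,3) in TLB -> HIT
vaddr=117: (1,6) not in TLB -> MISS, insert
vaddr=159: (2,3) in TLB -> HIT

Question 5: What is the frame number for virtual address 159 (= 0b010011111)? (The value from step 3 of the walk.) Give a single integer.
Answer: 7

Derivation:
vaddr = 159: l1_idx=2, l2_idx=3
L1[2] = 0; L2[0][3] = 7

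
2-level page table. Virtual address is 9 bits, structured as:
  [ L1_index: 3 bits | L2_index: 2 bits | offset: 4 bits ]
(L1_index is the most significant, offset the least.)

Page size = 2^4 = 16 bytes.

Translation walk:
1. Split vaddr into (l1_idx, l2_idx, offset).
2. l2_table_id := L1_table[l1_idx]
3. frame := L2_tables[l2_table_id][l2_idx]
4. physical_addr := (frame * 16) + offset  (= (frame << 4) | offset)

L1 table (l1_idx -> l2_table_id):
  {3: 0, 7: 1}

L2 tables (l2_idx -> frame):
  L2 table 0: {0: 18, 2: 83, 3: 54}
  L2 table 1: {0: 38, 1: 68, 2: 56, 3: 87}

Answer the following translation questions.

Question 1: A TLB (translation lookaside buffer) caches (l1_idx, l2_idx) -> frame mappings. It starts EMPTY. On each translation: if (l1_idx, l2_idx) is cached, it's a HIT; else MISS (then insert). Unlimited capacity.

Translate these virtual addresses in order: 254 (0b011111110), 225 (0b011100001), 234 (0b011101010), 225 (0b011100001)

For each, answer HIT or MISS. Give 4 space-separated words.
Answer: MISS MISS HIT HIT

Derivation:
vaddr=254: (3,3) not in TLB -> MISS, insert
vaddr=225: (3,2) not in TLB -> MISS, insert
vaddr=234: (3,2) in TLB -> HIT
vaddr=225: (3,2) in TLB -> HIT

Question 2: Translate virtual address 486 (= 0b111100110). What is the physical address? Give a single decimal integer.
vaddr = 486 = 0b111100110
Split: l1_idx=7, l2_idx=2, offset=6
L1[7] = 1
L2[1][2] = 56
paddr = 56 * 16 + 6 = 902

Answer: 902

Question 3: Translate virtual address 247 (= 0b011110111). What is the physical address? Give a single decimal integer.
vaddr = 247 = 0b011110111
Split: l1_idx=3, l2_idx=3, offset=7
L1[3] = 0
L2[0][3] = 54
paddr = 54 * 16 + 7 = 871

Answer: 871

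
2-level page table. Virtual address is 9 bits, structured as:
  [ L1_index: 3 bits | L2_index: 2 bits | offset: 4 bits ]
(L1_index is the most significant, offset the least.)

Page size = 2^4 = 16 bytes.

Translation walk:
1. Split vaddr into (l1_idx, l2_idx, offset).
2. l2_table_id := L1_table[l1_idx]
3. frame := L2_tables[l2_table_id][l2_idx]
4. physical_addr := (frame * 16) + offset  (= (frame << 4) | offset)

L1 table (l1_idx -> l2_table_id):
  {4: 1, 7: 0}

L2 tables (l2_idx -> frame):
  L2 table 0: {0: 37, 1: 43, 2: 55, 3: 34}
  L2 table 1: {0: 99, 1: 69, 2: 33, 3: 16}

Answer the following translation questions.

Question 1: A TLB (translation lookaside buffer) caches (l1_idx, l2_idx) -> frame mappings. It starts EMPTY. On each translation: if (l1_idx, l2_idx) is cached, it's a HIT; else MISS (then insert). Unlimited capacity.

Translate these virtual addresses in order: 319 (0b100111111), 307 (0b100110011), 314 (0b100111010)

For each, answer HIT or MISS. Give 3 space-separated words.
vaddr=319: (4,3) not in TLB -> MISS, insert
vaddr=307: (4,3) in TLB -> HIT
vaddr=314: (4,3) in TLB -> HIT

Answer: MISS HIT HIT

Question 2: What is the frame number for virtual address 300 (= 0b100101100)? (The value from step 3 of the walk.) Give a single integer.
Answer: 33

Derivation:
vaddr = 300: l1_idx=4, l2_idx=2
L1[4] = 1; L2[1][2] = 33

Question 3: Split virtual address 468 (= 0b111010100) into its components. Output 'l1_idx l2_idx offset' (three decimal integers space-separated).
vaddr = 468 = 0b111010100
  top 3 bits -> l1_idx = 7
  next 2 bits -> l2_idx = 1
  bottom 4 bits -> offset = 4

Answer: 7 1 4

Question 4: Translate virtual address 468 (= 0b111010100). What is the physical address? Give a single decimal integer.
vaddr = 468 = 0b111010100
Split: l1_idx=7, l2_idx=1, offset=4
L1[7] = 0
L2[0][1] = 43
paddr = 43 * 16 + 4 = 692

Answer: 692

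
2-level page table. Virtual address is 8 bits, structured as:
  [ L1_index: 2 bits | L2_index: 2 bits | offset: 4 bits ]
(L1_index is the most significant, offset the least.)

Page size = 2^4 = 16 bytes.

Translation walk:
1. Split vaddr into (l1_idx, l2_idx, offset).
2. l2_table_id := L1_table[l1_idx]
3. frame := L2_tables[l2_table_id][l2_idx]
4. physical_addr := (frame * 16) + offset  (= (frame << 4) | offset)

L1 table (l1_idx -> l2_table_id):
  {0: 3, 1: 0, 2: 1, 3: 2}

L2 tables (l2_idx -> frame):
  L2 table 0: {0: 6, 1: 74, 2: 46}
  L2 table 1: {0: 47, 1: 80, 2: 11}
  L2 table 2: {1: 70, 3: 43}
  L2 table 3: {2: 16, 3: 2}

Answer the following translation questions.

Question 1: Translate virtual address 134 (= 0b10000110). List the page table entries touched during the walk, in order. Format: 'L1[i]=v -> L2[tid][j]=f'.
Answer: L1[2]=1 -> L2[1][0]=47

Derivation:
vaddr = 134 = 0b10000110
Split: l1_idx=2, l2_idx=0, offset=6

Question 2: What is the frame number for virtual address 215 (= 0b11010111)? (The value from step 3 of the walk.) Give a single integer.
vaddr = 215: l1_idx=3, l2_idx=1
L1[3] = 2; L2[2][1] = 70

Answer: 70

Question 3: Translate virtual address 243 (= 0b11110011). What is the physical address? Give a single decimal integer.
vaddr = 243 = 0b11110011
Split: l1_idx=3, l2_idx=3, offset=3
L1[3] = 2
L2[2][3] = 43
paddr = 43 * 16 + 3 = 691

Answer: 691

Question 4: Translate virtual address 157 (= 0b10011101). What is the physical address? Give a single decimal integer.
vaddr = 157 = 0b10011101
Split: l1_idx=2, l2_idx=1, offset=13
L1[2] = 1
L2[1][1] = 80
paddr = 80 * 16 + 13 = 1293

Answer: 1293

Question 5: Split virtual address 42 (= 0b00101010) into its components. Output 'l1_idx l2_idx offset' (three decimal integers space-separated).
vaddr = 42 = 0b00101010
  top 2 bits -> l1_idx = 0
  next 2 bits -> l2_idx = 2
  bottom 4 bits -> offset = 10

Answer: 0 2 10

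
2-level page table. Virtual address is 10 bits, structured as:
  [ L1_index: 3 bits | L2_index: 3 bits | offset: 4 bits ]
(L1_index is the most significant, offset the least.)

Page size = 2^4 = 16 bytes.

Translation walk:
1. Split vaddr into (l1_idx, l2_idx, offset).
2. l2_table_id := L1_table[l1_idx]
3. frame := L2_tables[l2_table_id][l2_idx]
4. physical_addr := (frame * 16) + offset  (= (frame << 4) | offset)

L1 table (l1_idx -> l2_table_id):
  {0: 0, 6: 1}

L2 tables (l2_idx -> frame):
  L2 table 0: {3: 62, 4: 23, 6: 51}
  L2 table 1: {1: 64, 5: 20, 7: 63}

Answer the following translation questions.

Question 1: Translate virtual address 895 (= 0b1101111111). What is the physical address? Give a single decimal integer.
vaddr = 895 = 0b1101111111
Split: l1_idx=6, l2_idx=7, offset=15
L1[6] = 1
L2[1][7] = 63
paddr = 63 * 16 + 15 = 1023

Answer: 1023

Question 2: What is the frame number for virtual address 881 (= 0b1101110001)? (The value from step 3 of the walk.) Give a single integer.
Answer: 63

Derivation:
vaddr = 881: l1_idx=6, l2_idx=7
L1[6] = 1; L2[1][7] = 63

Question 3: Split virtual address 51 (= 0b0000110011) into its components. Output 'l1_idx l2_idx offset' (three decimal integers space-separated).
Answer: 0 3 3

Derivation:
vaddr = 51 = 0b0000110011
  top 3 bits -> l1_idx = 0
  next 3 bits -> l2_idx = 3
  bottom 4 bits -> offset = 3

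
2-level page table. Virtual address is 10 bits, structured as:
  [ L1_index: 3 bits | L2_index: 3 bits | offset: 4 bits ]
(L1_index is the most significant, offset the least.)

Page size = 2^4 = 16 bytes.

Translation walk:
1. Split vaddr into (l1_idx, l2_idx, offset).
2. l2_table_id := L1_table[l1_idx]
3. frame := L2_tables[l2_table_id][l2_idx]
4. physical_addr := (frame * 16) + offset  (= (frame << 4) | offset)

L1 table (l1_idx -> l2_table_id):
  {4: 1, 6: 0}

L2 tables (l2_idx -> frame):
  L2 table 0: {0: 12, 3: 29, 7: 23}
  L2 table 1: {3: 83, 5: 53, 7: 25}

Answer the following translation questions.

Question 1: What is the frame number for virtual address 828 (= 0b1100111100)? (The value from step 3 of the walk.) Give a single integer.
vaddr = 828: l1_idx=6, l2_idx=3
L1[6] = 0; L2[0][3] = 29

Answer: 29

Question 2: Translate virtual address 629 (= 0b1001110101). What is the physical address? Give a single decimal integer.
vaddr = 629 = 0b1001110101
Split: l1_idx=4, l2_idx=7, offset=5
L1[4] = 1
L2[1][7] = 25
paddr = 25 * 16 + 5 = 405

Answer: 405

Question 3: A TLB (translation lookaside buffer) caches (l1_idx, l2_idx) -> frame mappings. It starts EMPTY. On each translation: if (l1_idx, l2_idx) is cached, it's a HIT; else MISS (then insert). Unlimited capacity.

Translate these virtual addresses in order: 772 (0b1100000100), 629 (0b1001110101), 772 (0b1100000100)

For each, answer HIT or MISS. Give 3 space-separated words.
vaddr=772: (6,0) not in TLB -> MISS, insert
vaddr=629: (4,7) not in TLB -> MISS, insert
vaddr=772: (6,0) in TLB -> HIT

Answer: MISS MISS HIT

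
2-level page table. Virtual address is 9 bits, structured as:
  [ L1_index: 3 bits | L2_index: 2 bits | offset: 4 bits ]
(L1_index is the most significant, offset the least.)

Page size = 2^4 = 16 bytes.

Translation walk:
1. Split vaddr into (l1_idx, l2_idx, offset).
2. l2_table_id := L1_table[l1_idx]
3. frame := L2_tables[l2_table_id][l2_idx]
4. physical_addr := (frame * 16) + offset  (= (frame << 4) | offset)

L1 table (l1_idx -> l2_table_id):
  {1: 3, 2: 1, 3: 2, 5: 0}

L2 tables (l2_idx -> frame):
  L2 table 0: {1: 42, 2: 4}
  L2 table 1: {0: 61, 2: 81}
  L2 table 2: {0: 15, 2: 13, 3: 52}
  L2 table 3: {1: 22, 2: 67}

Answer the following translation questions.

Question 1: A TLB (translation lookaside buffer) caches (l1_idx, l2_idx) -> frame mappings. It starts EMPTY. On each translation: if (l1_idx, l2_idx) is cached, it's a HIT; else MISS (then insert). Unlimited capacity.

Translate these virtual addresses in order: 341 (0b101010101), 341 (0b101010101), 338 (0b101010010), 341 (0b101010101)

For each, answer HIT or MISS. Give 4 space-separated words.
vaddr=341: (5,1) not in TLB -> MISS, insert
vaddr=341: (5,1) in TLB -> HIT
vaddr=338: (5,1) in TLB -> HIT
vaddr=341: (5,1) in TLB -> HIT

Answer: MISS HIT HIT HIT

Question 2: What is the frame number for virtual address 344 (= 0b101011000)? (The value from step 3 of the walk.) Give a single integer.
Answer: 42

Derivation:
vaddr = 344: l1_idx=5, l2_idx=1
L1[5] = 0; L2[0][1] = 42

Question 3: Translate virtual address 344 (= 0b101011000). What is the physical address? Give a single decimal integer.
Answer: 680

Derivation:
vaddr = 344 = 0b101011000
Split: l1_idx=5, l2_idx=1, offset=8
L1[5] = 0
L2[0][1] = 42
paddr = 42 * 16 + 8 = 680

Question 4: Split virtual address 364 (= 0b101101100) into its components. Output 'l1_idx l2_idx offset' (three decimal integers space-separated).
Answer: 5 2 12

Derivation:
vaddr = 364 = 0b101101100
  top 3 bits -> l1_idx = 5
  next 2 bits -> l2_idx = 2
  bottom 4 bits -> offset = 12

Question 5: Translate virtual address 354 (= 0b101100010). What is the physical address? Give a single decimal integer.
Answer: 66

Derivation:
vaddr = 354 = 0b101100010
Split: l1_idx=5, l2_idx=2, offset=2
L1[5] = 0
L2[0][2] = 4
paddr = 4 * 16 + 2 = 66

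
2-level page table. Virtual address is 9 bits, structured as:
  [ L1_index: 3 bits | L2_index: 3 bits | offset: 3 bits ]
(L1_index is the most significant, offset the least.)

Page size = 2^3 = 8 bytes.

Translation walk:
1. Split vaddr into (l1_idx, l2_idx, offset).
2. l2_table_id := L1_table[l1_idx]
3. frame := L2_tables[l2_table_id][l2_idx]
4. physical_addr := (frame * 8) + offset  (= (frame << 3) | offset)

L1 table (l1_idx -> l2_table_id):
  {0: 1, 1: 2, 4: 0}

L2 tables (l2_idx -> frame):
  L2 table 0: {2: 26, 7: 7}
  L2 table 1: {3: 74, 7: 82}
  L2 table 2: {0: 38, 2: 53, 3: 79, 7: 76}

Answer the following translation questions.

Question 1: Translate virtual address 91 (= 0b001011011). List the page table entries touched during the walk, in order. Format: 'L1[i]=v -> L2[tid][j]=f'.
Answer: L1[1]=2 -> L2[2][3]=79

Derivation:
vaddr = 91 = 0b001011011
Split: l1_idx=1, l2_idx=3, offset=3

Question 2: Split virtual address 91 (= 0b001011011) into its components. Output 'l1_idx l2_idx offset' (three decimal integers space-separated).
vaddr = 91 = 0b001011011
  top 3 bits -> l1_idx = 1
  next 3 bits -> l2_idx = 3
  bottom 3 bits -> offset = 3

Answer: 1 3 3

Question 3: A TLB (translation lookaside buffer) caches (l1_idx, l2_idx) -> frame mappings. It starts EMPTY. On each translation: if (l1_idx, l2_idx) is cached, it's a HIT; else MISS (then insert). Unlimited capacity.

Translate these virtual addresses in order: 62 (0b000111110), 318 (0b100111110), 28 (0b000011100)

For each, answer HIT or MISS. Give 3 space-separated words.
Answer: MISS MISS MISS

Derivation:
vaddr=62: (0,7) not in TLB -> MISS, insert
vaddr=318: (4,7) not in TLB -> MISS, insert
vaddr=28: (0,3) not in TLB -> MISS, insert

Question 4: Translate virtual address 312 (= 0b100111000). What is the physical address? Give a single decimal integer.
Answer: 56

Derivation:
vaddr = 312 = 0b100111000
Split: l1_idx=4, l2_idx=7, offset=0
L1[4] = 0
L2[0][7] = 7
paddr = 7 * 8 + 0 = 56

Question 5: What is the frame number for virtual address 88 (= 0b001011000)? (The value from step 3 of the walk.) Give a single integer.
vaddr = 88: l1_idx=1, l2_idx=3
L1[1] = 2; L2[2][3] = 79

Answer: 79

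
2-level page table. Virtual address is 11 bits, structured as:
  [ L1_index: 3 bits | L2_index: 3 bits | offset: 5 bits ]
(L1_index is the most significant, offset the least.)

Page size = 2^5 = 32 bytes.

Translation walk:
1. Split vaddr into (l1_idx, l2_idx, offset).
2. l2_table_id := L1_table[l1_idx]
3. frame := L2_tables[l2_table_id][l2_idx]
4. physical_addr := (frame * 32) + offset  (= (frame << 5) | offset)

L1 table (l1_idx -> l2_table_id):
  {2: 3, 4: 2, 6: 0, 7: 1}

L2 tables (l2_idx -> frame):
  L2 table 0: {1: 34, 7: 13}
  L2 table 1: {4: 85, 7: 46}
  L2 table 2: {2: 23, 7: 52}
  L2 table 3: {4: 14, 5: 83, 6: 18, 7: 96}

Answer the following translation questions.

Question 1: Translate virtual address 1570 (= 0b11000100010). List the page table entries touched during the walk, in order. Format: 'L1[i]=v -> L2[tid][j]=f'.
vaddr = 1570 = 0b11000100010
Split: l1_idx=6, l2_idx=1, offset=2

Answer: L1[6]=0 -> L2[0][1]=34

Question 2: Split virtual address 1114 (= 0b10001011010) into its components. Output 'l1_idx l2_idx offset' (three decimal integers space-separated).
Answer: 4 2 26

Derivation:
vaddr = 1114 = 0b10001011010
  top 3 bits -> l1_idx = 4
  next 3 bits -> l2_idx = 2
  bottom 5 bits -> offset = 26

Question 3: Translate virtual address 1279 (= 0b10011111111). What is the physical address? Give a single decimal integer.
Answer: 1695

Derivation:
vaddr = 1279 = 0b10011111111
Split: l1_idx=4, l2_idx=7, offset=31
L1[4] = 2
L2[2][7] = 52
paddr = 52 * 32 + 31 = 1695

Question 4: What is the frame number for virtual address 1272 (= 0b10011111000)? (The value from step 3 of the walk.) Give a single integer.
Answer: 52

Derivation:
vaddr = 1272: l1_idx=4, l2_idx=7
L1[4] = 2; L2[2][7] = 52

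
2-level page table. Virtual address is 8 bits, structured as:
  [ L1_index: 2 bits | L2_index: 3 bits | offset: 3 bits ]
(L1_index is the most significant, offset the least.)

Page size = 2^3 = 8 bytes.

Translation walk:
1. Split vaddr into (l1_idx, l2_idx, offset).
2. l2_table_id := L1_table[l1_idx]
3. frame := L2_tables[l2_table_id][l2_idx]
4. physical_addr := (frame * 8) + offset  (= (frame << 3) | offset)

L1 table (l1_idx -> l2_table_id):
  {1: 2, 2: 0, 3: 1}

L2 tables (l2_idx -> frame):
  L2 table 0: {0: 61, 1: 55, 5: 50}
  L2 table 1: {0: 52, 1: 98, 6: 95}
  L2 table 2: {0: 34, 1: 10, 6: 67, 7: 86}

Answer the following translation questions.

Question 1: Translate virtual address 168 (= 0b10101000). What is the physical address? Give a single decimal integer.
Answer: 400

Derivation:
vaddr = 168 = 0b10101000
Split: l1_idx=2, l2_idx=5, offset=0
L1[2] = 0
L2[0][5] = 50
paddr = 50 * 8 + 0 = 400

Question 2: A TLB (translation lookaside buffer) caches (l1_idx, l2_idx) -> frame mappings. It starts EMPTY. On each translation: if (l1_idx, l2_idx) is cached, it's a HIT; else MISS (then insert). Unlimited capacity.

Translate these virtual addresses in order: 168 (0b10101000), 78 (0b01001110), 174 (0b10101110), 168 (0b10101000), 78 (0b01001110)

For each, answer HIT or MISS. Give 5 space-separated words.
vaddr=168: (2,5) not in TLB -> MISS, insert
vaddr=78: (1,1) not in TLB -> MISS, insert
vaddr=174: (2,5) in TLB -> HIT
vaddr=168: (2,5) in TLB -> HIT
vaddr=78: (1,1) in TLB -> HIT

Answer: MISS MISS HIT HIT HIT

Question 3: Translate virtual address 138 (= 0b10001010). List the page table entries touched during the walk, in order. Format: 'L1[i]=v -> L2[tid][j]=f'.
vaddr = 138 = 0b10001010
Split: l1_idx=2, l2_idx=1, offset=2

Answer: L1[2]=0 -> L2[0][1]=55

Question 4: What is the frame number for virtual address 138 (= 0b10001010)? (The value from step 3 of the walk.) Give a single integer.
Answer: 55

Derivation:
vaddr = 138: l1_idx=2, l2_idx=1
L1[2] = 0; L2[0][1] = 55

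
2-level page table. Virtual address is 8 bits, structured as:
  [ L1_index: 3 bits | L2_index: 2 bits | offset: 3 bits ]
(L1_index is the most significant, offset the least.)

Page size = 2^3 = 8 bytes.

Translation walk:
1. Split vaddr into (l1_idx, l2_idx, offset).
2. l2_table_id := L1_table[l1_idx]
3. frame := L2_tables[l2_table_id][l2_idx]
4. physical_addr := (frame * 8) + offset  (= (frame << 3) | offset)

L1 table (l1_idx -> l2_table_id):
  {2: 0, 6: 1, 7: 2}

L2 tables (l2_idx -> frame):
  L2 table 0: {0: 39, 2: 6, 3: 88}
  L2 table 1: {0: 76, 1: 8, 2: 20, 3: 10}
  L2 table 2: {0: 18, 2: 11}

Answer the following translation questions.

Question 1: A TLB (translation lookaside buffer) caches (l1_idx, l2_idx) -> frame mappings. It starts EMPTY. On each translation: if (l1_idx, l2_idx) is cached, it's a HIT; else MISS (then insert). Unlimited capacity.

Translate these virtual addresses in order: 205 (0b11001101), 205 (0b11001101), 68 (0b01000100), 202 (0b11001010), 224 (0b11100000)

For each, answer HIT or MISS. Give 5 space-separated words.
Answer: MISS HIT MISS HIT MISS

Derivation:
vaddr=205: (6,1) not in TLB -> MISS, insert
vaddr=205: (6,1) in TLB -> HIT
vaddr=68: (2,0) not in TLB -> MISS, insert
vaddr=202: (6,1) in TLB -> HIT
vaddr=224: (7,0) not in TLB -> MISS, insert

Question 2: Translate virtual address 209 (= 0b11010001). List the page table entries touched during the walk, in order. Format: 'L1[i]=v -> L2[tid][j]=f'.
vaddr = 209 = 0b11010001
Split: l1_idx=6, l2_idx=2, offset=1

Answer: L1[6]=1 -> L2[1][2]=20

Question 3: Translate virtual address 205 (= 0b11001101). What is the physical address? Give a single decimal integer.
vaddr = 205 = 0b11001101
Split: l1_idx=6, l2_idx=1, offset=5
L1[6] = 1
L2[1][1] = 8
paddr = 8 * 8 + 5 = 69

Answer: 69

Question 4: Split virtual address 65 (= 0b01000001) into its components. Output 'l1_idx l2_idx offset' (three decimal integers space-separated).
vaddr = 65 = 0b01000001
  top 3 bits -> l1_idx = 2
  next 2 bits -> l2_idx = 0
  bottom 3 bits -> offset = 1

Answer: 2 0 1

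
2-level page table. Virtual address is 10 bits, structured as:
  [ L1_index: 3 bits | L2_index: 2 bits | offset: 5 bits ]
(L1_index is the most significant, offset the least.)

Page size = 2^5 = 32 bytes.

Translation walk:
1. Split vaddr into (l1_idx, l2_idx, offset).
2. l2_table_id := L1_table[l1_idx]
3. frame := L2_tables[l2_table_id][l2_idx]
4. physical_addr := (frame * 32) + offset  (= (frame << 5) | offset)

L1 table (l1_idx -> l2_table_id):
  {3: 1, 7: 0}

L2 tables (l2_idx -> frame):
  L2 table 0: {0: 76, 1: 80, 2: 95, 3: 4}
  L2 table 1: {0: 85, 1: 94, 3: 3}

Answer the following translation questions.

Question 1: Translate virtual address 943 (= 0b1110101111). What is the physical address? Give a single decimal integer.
vaddr = 943 = 0b1110101111
Split: l1_idx=7, l2_idx=1, offset=15
L1[7] = 0
L2[0][1] = 80
paddr = 80 * 32 + 15 = 2575

Answer: 2575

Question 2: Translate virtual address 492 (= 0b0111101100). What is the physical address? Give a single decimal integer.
vaddr = 492 = 0b0111101100
Split: l1_idx=3, l2_idx=3, offset=12
L1[3] = 1
L2[1][3] = 3
paddr = 3 * 32 + 12 = 108

Answer: 108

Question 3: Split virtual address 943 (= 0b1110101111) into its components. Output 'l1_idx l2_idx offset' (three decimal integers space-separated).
Answer: 7 1 15

Derivation:
vaddr = 943 = 0b1110101111
  top 3 bits -> l1_idx = 7
  next 2 bits -> l2_idx = 1
  bottom 5 bits -> offset = 15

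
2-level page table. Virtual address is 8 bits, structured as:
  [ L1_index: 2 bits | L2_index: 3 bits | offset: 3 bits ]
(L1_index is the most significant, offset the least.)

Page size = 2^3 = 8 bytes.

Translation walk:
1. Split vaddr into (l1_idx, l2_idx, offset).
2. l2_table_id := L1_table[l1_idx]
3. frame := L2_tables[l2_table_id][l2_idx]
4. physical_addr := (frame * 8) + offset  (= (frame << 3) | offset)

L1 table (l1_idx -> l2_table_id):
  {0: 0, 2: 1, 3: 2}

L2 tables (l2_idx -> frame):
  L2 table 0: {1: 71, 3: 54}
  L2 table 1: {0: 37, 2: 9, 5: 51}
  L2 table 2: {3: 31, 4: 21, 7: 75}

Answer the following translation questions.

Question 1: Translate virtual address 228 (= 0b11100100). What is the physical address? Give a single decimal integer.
vaddr = 228 = 0b11100100
Split: l1_idx=3, l2_idx=4, offset=4
L1[3] = 2
L2[2][4] = 21
paddr = 21 * 8 + 4 = 172

Answer: 172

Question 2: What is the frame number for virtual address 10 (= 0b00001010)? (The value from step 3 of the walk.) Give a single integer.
Answer: 71

Derivation:
vaddr = 10: l1_idx=0, l2_idx=1
L1[0] = 0; L2[0][1] = 71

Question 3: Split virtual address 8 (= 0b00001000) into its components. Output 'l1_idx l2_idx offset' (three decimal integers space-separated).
Answer: 0 1 0

Derivation:
vaddr = 8 = 0b00001000
  top 2 bits -> l1_idx = 0
  next 3 bits -> l2_idx = 1
  bottom 3 bits -> offset = 0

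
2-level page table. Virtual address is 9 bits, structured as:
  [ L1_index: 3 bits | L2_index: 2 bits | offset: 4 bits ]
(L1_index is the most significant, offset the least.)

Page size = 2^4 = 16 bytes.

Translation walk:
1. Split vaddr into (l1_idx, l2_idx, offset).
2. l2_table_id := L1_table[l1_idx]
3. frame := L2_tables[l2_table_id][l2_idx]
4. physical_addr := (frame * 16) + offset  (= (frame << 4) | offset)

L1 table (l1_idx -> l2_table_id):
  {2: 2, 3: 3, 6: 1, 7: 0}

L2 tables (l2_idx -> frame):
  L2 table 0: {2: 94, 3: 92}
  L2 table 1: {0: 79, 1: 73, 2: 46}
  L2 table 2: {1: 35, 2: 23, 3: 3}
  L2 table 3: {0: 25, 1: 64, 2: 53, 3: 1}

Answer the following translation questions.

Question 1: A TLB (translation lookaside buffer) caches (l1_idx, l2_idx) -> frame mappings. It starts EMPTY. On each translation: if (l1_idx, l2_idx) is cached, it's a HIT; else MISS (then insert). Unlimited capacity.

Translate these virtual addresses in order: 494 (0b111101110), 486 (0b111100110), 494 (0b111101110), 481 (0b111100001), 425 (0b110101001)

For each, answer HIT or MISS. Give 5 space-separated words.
Answer: MISS HIT HIT HIT MISS

Derivation:
vaddr=494: (7,2) not in TLB -> MISS, insert
vaddr=486: (7,2) in TLB -> HIT
vaddr=494: (7,2) in TLB -> HIT
vaddr=481: (7,2) in TLB -> HIT
vaddr=425: (6,2) not in TLB -> MISS, insert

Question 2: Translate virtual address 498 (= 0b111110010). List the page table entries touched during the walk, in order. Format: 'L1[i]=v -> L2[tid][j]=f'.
vaddr = 498 = 0b111110010
Split: l1_idx=7, l2_idx=3, offset=2

Answer: L1[7]=0 -> L2[0][3]=92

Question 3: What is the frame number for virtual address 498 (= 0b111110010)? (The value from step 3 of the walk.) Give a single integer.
Answer: 92

Derivation:
vaddr = 498: l1_idx=7, l2_idx=3
L1[7] = 0; L2[0][3] = 92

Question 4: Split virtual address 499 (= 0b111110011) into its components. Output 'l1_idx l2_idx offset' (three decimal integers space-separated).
vaddr = 499 = 0b111110011
  top 3 bits -> l1_idx = 7
  next 2 bits -> l2_idx = 3
  bottom 4 bits -> offset = 3

Answer: 7 3 3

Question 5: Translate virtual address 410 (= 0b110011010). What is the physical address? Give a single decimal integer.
vaddr = 410 = 0b110011010
Split: l1_idx=6, l2_idx=1, offset=10
L1[6] = 1
L2[1][1] = 73
paddr = 73 * 16 + 10 = 1178

Answer: 1178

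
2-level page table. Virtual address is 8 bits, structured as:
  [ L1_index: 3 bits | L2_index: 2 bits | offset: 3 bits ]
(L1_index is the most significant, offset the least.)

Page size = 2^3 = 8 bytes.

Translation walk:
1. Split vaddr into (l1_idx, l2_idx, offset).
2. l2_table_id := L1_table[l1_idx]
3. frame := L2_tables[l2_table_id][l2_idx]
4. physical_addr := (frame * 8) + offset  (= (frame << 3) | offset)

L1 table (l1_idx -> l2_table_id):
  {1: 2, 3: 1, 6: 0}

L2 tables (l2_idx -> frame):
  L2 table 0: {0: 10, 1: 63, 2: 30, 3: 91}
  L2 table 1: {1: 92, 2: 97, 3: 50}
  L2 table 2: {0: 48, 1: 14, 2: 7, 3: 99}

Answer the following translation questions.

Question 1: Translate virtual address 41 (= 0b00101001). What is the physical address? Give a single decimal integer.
Answer: 113

Derivation:
vaddr = 41 = 0b00101001
Split: l1_idx=1, l2_idx=1, offset=1
L1[1] = 2
L2[2][1] = 14
paddr = 14 * 8 + 1 = 113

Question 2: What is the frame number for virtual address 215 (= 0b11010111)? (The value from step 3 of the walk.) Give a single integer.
Answer: 30

Derivation:
vaddr = 215: l1_idx=6, l2_idx=2
L1[6] = 0; L2[0][2] = 30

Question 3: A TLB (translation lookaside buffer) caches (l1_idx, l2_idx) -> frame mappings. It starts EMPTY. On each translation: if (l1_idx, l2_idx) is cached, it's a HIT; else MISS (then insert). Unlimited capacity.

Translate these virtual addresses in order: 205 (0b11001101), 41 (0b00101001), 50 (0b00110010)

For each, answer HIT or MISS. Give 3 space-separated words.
vaddr=205: (6,1) not in TLB -> MISS, insert
vaddr=41: (1,1) not in TLB -> MISS, insert
vaddr=50: (1,2) not in TLB -> MISS, insert

Answer: MISS MISS MISS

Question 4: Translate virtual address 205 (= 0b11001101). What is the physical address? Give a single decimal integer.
Answer: 509

Derivation:
vaddr = 205 = 0b11001101
Split: l1_idx=6, l2_idx=1, offset=5
L1[6] = 0
L2[0][1] = 63
paddr = 63 * 8 + 5 = 509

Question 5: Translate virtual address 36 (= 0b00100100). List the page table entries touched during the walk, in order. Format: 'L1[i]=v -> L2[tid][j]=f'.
vaddr = 36 = 0b00100100
Split: l1_idx=1, l2_idx=0, offset=4

Answer: L1[1]=2 -> L2[2][0]=48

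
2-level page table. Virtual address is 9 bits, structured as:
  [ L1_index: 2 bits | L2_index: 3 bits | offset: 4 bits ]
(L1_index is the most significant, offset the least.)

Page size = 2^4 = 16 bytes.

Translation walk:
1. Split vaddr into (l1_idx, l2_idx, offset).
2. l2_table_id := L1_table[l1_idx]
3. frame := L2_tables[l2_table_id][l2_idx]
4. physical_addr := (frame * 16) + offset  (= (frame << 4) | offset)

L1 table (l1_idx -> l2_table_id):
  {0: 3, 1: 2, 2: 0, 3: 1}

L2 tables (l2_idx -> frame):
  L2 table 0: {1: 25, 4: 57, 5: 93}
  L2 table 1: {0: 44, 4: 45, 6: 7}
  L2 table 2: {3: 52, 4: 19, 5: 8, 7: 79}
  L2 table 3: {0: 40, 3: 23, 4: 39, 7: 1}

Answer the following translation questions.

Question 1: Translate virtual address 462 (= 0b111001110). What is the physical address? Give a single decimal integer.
Answer: 734

Derivation:
vaddr = 462 = 0b111001110
Split: l1_idx=3, l2_idx=4, offset=14
L1[3] = 1
L2[1][4] = 45
paddr = 45 * 16 + 14 = 734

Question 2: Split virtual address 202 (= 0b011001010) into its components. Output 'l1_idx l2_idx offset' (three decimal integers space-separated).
vaddr = 202 = 0b011001010
  top 2 bits -> l1_idx = 1
  next 3 bits -> l2_idx = 4
  bottom 4 bits -> offset = 10

Answer: 1 4 10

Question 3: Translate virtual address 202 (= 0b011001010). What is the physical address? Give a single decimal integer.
vaddr = 202 = 0b011001010
Split: l1_idx=1, l2_idx=4, offset=10
L1[1] = 2
L2[2][4] = 19
paddr = 19 * 16 + 10 = 314

Answer: 314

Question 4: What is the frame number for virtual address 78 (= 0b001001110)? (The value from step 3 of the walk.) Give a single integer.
vaddr = 78: l1_idx=0, l2_idx=4
L1[0] = 3; L2[3][4] = 39

Answer: 39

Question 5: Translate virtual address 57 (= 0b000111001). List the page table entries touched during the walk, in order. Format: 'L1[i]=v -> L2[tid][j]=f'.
Answer: L1[0]=3 -> L2[3][3]=23

Derivation:
vaddr = 57 = 0b000111001
Split: l1_idx=0, l2_idx=3, offset=9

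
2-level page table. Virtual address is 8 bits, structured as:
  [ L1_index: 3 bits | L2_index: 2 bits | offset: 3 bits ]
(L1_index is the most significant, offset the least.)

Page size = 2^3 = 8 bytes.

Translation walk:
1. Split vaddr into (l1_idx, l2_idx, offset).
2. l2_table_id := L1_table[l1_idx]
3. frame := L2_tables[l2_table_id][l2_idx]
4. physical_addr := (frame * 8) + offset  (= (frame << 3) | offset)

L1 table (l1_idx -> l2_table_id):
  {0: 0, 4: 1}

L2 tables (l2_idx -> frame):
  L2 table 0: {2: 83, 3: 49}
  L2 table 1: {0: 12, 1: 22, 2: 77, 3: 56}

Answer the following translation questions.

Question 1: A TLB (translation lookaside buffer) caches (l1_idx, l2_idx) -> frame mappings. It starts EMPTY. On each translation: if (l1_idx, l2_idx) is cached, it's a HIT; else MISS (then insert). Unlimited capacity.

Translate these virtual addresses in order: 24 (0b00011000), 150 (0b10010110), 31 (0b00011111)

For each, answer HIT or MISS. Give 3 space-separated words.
Answer: MISS MISS HIT

Derivation:
vaddr=24: (0,3) not in TLB -> MISS, insert
vaddr=150: (4,2) not in TLB -> MISS, insert
vaddr=31: (0,3) in TLB -> HIT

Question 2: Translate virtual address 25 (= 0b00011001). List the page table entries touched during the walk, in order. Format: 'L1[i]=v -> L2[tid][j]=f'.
Answer: L1[0]=0 -> L2[0][3]=49

Derivation:
vaddr = 25 = 0b00011001
Split: l1_idx=0, l2_idx=3, offset=1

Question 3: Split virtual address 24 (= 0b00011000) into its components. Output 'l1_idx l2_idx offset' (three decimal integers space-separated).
Answer: 0 3 0

Derivation:
vaddr = 24 = 0b00011000
  top 3 bits -> l1_idx = 0
  next 2 bits -> l2_idx = 3
  bottom 3 bits -> offset = 0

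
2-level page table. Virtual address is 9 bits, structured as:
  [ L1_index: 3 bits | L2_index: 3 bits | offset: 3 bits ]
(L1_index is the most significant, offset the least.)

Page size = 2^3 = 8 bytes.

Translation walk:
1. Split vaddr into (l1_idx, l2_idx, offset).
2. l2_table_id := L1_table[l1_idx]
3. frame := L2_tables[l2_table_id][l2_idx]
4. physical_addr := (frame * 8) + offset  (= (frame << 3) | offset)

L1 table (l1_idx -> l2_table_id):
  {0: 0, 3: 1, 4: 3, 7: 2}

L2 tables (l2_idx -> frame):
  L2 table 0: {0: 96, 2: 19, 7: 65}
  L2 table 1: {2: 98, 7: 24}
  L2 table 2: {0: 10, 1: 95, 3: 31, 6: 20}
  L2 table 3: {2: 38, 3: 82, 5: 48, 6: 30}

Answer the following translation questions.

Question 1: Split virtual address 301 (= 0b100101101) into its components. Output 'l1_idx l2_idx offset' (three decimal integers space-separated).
Answer: 4 5 5

Derivation:
vaddr = 301 = 0b100101101
  top 3 bits -> l1_idx = 4
  next 3 bits -> l2_idx = 5
  bottom 3 bits -> offset = 5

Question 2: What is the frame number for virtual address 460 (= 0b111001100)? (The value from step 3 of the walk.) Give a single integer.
Answer: 95

Derivation:
vaddr = 460: l1_idx=7, l2_idx=1
L1[7] = 2; L2[2][1] = 95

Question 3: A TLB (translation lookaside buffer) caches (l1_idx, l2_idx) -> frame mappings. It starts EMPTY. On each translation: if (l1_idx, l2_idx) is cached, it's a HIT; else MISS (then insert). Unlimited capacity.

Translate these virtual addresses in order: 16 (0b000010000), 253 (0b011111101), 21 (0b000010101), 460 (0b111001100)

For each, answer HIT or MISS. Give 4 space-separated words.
Answer: MISS MISS HIT MISS

Derivation:
vaddr=16: (0,2) not in TLB -> MISS, insert
vaddr=253: (3,7) not in TLB -> MISS, insert
vaddr=21: (0,2) in TLB -> HIT
vaddr=460: (7,1) not in TLB -> MISS, insert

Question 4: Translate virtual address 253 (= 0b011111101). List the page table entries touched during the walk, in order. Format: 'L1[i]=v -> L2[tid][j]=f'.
vaddr = 253 = 0b011111101
Split: l1_idx=3, l2_idx=7, offset=5

Answer: L1[3]=1 -> L2[1][7]=24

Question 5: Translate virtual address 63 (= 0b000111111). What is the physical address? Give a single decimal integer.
vaddr = 63 = 0b000111111
Split: l1_idx=0, l2_idx=7, offset=7
L1[0] = 0
L2[0][7] = 65
paddr = 65 * 8 + 7 = 527

Answer: 527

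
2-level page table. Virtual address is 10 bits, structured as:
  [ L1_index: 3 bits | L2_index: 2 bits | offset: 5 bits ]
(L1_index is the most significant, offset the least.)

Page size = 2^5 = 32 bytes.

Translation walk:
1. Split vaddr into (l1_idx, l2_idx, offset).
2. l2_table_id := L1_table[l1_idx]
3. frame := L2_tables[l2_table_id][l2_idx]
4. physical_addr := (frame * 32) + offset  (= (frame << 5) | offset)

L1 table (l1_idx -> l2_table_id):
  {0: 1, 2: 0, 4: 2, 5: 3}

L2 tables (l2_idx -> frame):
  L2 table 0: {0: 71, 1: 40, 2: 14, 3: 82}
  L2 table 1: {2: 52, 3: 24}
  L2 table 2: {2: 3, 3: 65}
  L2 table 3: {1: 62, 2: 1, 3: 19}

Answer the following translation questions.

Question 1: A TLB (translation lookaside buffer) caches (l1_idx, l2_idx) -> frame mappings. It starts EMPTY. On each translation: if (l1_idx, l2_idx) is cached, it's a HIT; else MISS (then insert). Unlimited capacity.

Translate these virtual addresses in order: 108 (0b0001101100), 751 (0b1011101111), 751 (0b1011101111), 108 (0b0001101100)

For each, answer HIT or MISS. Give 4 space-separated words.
vaddr=108: (0,3) not in TLB -> MISS, insert
vaddr=751: (5,3) not in TLB -> MISS, insert
vaddr=751: (5,3) in TLB -> HIT
vaddr=108: (0,3) in TLB -> HIT

Answer: MISS MISS HIT HIT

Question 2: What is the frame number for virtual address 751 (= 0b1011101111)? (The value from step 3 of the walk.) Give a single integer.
vaddr = 751: l1_idx=5, l2_idx=3
L1[5] = 3; L2[3][3] = 19

Answer: 19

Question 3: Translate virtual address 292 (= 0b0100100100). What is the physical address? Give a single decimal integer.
Answer: 1284

Derivation:
vaddr = 292 = 0b0100100100
Split: l1_idx=2, l2_idx=1, offset=4
L1[2] = 0
L2[0][1] = 40
paddr = 40 * 32 + 4 = 1284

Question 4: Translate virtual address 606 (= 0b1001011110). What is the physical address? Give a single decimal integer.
Answer: 126

Derivation:
vaddr = 606 = 0b1001011110
Split: l1_idx=4, l2_idx=2, offset=30
L1[4] = 2
L2[2][2] = 3
paddr = 3 * 32 + 30 = 126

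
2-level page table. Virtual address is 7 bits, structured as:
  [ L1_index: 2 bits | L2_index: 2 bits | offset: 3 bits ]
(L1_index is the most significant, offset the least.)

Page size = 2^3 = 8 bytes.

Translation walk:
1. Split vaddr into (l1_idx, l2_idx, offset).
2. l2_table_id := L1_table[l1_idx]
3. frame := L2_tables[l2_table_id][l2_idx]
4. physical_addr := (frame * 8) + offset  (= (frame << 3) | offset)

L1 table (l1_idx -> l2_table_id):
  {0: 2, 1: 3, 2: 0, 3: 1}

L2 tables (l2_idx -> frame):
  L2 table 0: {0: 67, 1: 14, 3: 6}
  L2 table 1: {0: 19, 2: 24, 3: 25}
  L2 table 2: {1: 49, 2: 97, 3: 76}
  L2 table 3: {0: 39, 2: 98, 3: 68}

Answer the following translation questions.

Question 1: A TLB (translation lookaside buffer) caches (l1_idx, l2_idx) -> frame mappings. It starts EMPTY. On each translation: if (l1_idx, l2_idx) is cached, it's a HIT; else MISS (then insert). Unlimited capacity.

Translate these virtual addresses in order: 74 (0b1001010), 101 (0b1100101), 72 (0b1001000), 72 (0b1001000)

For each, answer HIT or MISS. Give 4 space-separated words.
vaddr=74: (2,1) not in TLB -> MISS, insert
vaddr=101: (3,0) not in TLB -> MISS, insert
vaddr=72: (2,1) in TLB -> HIT
vaddr=72: (2,1) in TLB -> HIT

Answer: MISS MISS HIT HIT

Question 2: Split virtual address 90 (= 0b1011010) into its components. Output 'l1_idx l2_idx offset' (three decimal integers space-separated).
Answer: 2 3 2

Derivation:
vaddr = 90 = 0b1011010
  top 2 bits -> l1_idx = 2
  next 2 bits -> l2_idx = 3
  bottom 3 bits -> offset = 2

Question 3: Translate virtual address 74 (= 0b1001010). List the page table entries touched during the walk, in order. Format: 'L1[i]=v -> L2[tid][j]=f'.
vaddr = 74 = 0b1001010
Split: l1_idx=2, l2_idx=1, offset=2

Answer: L1[2]=0 -> L2[0][1]=14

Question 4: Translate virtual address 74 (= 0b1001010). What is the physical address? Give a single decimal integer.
vaddr = 74 = 0b1001010
Split: l1_idx=2, l2_idx=1, offset=2
L1[2] = 0
L2[0][1] = 14
paddr = 14 * 8 + 2 = 114

Answer: 114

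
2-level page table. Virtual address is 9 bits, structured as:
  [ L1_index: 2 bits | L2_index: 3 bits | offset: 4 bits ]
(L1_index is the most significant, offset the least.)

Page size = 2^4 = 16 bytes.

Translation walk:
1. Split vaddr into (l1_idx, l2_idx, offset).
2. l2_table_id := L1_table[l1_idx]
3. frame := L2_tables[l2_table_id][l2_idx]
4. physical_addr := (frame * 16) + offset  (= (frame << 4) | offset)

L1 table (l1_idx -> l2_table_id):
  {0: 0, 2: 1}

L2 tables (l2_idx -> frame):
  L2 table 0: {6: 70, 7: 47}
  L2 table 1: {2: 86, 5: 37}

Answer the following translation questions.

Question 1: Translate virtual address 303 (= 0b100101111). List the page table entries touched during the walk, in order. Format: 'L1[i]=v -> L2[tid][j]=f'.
Answer: L1[2]=1 -> L2[1][2]=86

Derivation:
vaddr = 303 = 0b100101111
Split: l1_idx=2, l2_idx=2, offset=15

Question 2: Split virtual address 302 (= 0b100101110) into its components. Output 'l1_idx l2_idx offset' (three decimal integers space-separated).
vaddr = 302 = 0b100101110
  top 2 bits -> l1_idx = 2
  next 3 bits -> l2_idx = 2
  bottom 4 bits -> offset = 14

Answer: 2 2 14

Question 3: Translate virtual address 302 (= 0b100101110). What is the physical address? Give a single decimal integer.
vaddr = 302 = 0b100101110
Split: l1_idx=2, l2_idx=2, offset=14
L1[2] = 1
L2[1][2] = 86
paddr = 86 * 16 + 14 = 1390

Answer: 1390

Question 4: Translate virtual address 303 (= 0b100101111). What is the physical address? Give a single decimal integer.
vaddr = 303 = 0b100101111
Split: l1_idx=2, l2_idx=2, offset=15
L1[2] = 1
L2[1][2] = 86
paddr = 86 * 16 + 15 = 1391

Answer: 1391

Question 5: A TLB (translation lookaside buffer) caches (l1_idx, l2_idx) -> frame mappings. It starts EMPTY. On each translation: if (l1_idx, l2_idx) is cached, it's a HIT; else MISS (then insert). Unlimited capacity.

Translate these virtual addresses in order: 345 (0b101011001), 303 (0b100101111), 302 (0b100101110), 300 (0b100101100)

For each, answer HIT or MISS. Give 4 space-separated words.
vaddr=345: (2,5) not in TLB -> MISS, insert
vaddr=303: (2,2) not in TLB -> MISS, insert
vaddr=302: (2,2) in TLB -> HIT
vaddr=300: (2,2) in TLB -> HIT

Answer: MISS MISS HIT HIT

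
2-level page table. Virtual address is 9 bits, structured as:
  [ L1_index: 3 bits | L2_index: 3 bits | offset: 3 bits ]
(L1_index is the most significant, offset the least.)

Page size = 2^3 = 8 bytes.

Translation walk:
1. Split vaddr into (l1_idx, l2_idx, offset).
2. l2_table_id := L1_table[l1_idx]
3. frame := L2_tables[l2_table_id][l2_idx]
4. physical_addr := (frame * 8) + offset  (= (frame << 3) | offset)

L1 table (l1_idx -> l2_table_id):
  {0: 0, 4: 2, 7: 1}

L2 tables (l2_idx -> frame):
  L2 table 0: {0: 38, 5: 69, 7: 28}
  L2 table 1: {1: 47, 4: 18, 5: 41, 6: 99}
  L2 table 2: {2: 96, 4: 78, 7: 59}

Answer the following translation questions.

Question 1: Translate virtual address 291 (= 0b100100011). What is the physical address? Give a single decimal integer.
vaddr = 291 = 0b100100011
Split: l1_idx=4, l2_idx=4, offset=3
L1[4] = 2
L2[2][4] = 78
paddr = 78 * 8 + 3 = 627

Answer: 627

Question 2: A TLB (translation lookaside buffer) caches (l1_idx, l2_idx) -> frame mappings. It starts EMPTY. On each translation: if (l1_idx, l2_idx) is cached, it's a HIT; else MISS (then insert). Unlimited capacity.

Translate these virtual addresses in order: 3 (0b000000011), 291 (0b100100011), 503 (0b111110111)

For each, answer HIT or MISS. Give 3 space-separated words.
Answer: MISS MISS MISS

Derivation:
vaddr=3: (0,0) not in TLB -> MISS, insert
vaddr=291: (4,4) not in TLB -> MISS, insert
vaddr=503: (7,6) not in TLB -> MISS, insert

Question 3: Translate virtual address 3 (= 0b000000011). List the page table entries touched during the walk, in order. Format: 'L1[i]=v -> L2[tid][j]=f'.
vaddr = 3 = 0b000000011
Split: l1_idx=0, l2_idx=0, offset=3

Answer: L1[0]=0 -> L2[0][0]=38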